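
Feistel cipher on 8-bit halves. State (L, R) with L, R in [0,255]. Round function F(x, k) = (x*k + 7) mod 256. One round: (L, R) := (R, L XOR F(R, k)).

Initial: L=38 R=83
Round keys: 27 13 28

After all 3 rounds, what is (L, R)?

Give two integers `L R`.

Answer: 78 97

Derivation:
Round 1 (k=27): L=83 R=238
Round 2 (k=13): L=238 R=78
Round 3 (k=28): L=78 R=97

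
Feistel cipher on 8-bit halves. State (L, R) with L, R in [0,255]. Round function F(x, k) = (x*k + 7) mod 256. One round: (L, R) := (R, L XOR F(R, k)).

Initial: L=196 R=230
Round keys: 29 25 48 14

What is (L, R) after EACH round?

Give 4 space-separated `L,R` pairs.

Answer: 230,209 209,150 150,246 246,237

Derivation:
Round 1 (k=29): L=230 R=209
Round 2 (k=25): L=209 R=150
Round 3 (k=48): L=150 R=246
Round 4 (k=14): L=246 R=237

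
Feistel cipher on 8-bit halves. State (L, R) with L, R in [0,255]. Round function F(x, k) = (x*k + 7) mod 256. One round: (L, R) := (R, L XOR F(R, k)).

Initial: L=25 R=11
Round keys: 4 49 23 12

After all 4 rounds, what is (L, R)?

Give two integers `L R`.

Answer: 119 129

Derivation:
Round 1 (k=4): L=11 R=42
Round 2 (k=49): L=42 R=26
Round 3 (k=23): L=26 R=119
Round 4 (k=12): L=119 R=129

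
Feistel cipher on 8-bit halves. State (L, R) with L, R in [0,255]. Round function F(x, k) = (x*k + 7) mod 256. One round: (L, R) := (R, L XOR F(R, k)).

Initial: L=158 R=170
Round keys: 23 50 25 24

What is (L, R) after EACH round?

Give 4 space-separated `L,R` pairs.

Answer: 170,211 211,151 151,21 21,104

Derivation:
Round 1 (k=23): L=170 R=211
Round 2 (k=50): L=211 R=151
Round 3 (k=25): L=151 R=21
Round 4 (k=24): L=21 R=104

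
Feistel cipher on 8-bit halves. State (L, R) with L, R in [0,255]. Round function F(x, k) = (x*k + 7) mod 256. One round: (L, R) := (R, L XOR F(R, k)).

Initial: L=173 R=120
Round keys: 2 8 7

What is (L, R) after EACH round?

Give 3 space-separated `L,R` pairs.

Round 1 (k=2): L=120 R=90
Round 2 (k=8): L=90 R=175
Round 3 (k=7): L=175 R=138

Answer: 120,90 90,175 175,138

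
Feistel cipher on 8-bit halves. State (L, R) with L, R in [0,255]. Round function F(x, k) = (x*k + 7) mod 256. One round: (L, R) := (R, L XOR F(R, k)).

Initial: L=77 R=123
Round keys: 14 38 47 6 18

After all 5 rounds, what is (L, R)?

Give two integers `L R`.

Round 1 (k=14): L=123 R=140
Round 2 (k=38): L=140 R=180
Round 3 (k=47): L=180 R=159
Round 4 (k=6): L=159 R=117
Round 5 (k=18): L=117 R=222

Answer: 117 222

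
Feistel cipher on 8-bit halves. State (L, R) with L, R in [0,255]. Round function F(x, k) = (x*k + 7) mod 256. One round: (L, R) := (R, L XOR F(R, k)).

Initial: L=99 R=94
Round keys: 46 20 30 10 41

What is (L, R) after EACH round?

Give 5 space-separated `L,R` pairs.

Answer: 94,136 136,249 249,189 189,144 144,170

Derivation:
Round 1 (k=46): L=94 R=136
Round 2 (k=20): L=136 R=249
Round 3 (k=30): L=249 R=189
Round 4 (k=10): L=189 R=144
Round 5 (k=41): L=144 R=170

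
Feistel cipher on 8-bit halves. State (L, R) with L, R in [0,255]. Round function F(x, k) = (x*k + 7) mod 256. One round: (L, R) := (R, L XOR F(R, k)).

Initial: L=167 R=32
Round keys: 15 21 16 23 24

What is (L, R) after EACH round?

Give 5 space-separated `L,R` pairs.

Round 1 (k=15): L=32 R=64
Round 2 (k=21): L=64 R=103
Round 3 (k=16): L=103 R=55
Round 4 (k=23): L=55 R=159
Round 5 (k=24): L=159 R=216

Answer: 32,64 64,103 103,55 55,159 159,216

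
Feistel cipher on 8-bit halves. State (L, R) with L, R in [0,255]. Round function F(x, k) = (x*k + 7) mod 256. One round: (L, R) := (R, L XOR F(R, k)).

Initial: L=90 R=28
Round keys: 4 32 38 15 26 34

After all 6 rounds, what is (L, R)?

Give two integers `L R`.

Round 1 (k=4): L=28 R=45
Round 2 (k=32): L=45 R=187
Round 3 (k=38): L=187 R=228
Round 4 (k=15): L=228 R=216
Round 5 (k=26): L=216 R=19
Round 6 (k=34): L=19 R=85

Answer: 19 85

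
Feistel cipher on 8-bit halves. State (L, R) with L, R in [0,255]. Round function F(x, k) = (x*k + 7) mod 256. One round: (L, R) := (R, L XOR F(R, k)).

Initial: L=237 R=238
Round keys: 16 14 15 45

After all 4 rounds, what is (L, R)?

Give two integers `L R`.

Round 1 (k=16): L=238 R=10
Round 2 (k=14): L=10 R=125
Round 3 (k=15): L=125 R=80
Round 4 (k=45): L=80 R=106

Answer: 80 106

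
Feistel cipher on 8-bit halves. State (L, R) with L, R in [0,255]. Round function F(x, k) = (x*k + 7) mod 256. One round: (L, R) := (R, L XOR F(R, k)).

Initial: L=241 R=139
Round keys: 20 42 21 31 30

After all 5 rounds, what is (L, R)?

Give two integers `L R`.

Round 1 (k=20): L=139 R=18
Round 2 (k=42): L=18 R=112
Round 3 (k=21): L=112 R=37
Round 4 (k=31): L=37 R=242
Round 5 (k=30): L=242 R=70

Answer: 242 70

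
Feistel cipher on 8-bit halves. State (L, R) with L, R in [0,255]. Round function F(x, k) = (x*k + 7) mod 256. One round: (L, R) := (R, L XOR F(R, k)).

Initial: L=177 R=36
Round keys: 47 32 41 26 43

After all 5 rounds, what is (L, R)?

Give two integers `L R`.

Round 1 (k=47): L=36 R=18
Round 2 (k=32): L=18 R=99
Round 3 (k=41): L=99 R=240
Round 4 (k=26): L=240 R=4
Round 5 (k=43): L=4 R=67

Answer: 4 67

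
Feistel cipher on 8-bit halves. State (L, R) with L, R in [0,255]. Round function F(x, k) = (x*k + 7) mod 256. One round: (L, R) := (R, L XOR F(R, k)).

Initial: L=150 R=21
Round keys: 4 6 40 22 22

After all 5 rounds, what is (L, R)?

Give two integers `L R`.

Answer: 163 195

Derivation:
Round 1 (k=4): L=21 R=205
Round 2 (k=6): L=205 R=192
Round 3 (k=40): L=192 R=202
Round 4 (k=22): L=202 R=163
Round 5 (k=22): L=163 R=195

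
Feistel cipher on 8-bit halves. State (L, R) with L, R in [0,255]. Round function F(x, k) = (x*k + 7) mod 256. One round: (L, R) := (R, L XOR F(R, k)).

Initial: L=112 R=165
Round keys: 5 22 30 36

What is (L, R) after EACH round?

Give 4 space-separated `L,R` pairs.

Round 1 (k=5): L=165 R=48
Round 2 (k=22): L=48 R=130
Round 3 (k=30): L=130 R=115
Round 4 (k=36): L=115 R=177

Answer: 165,48 48,130 130,115 115,177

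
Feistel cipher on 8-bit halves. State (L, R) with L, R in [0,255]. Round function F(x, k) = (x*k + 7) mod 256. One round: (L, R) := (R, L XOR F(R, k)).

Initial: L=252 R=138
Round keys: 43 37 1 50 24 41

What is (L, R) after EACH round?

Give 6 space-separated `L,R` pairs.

Round 1 (k=43): L=138 R=201
Round 2 (k=37): L=201 R=158
Round 3 (k=1): L=158 R=108
Round 4 (k=50): L=108 R=129
Round 5 (k=24): L=129 R=115
Round 6 (k=41): L=115 R=243

Answer: 138,201 201,158 158,108 108,129 129,115 115,243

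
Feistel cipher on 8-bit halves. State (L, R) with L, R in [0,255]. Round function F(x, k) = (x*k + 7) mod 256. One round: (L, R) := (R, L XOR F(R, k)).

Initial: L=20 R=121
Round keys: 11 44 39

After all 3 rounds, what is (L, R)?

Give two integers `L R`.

Round 1 (k=11): L=121 R=46
Round 2 (k=44): L=46 R=150
Round 3 (k=39): L=150 R=207

Answer: 150 207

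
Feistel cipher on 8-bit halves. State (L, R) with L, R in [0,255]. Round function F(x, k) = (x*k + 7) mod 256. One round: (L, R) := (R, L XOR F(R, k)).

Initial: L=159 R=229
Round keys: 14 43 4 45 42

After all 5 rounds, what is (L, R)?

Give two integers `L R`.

Answer: 48 82

Derivation:
Round 1 (k=14): L=229 R=18
Round 2 (k=43): L=18 R=232
Round 3 (k=4): L=232 R=181
Round 4 (k=45): L=181 R=48
Round 5 (k=42): L=48 R=82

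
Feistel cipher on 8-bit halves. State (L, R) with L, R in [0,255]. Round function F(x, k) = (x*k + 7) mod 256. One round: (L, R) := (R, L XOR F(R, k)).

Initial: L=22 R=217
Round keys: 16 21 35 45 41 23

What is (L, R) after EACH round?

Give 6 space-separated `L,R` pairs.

Answer: 217,129 129,69 69,247 247,55 55,33 33,201

Derivation:
Round 1 (k=16): L=217 R=129
Round 2 (k=21): L=129 R=69
Round 3 (k=35): L=69 R=247
Round 4 (k=45): L=247 R=55
Round 5 (k=41): L=55 R=33
Round 6 (k=23): L=33 R=201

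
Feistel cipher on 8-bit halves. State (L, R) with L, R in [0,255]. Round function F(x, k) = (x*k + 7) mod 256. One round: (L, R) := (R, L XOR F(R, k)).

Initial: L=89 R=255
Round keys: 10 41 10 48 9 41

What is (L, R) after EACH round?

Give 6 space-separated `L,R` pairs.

Round 1 (k=10): L=255 R=164
Round 2 (k=41): L=164 R=180
Round 3 (k=10): L=180 R=171
Round 4 (k=48): L=171 R=163
Round 5 (k=9): L=163 R=105
Round 6 (k=41): L=105 R=123

Answer: 255,164 164,180 180,171 171,163 163,105 105,123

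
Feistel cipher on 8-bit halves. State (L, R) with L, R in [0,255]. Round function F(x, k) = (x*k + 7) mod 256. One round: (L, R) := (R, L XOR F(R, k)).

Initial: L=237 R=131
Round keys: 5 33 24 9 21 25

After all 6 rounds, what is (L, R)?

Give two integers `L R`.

Round 1 (k=5): L=131 R=123
Round 2 (k=33): L=123 R=97
Round 3 (k=24): L=97 R=100
Round 4 (k=9): L=100 R=234
Round 5 (k=21): L=234 R=93
Round 6 (k=25): L=93 R=246

Answer: 93 246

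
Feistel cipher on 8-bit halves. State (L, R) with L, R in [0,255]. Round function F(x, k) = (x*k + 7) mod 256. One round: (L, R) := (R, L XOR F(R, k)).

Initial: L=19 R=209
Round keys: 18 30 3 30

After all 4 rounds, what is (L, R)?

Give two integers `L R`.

Round 1 (k=18): L=209 R=170
Round 2 (k=30): L=170 R=34
Round 3 (k=3): L=34 R=199
Round 4 (k=30): L=199 R=123

Answer: 199 123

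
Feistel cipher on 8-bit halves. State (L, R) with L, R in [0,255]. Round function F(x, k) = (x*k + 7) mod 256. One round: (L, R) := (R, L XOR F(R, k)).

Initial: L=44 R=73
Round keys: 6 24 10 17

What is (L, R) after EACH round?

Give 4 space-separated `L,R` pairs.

Answer: 73,145 145,214 214,242 242,207

Derivation:
Round 1 (k=6): L=73 R=145
Round 2 (k=24): L=145 R=214
Round 3 (k=10): L=214 R=242
Round 4 (k=17): L=242 R=207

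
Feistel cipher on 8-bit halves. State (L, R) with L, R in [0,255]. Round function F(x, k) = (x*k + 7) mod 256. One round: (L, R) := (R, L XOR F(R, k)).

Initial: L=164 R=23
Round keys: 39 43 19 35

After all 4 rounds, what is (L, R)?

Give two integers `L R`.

Round 1 (k=39): L=23 R=44
Round 2 (k=43): L=44 R=124
Round 3 (k=19): L=124 R=23
Round 4 (k=35): L=23 R=80

Answer: 23 80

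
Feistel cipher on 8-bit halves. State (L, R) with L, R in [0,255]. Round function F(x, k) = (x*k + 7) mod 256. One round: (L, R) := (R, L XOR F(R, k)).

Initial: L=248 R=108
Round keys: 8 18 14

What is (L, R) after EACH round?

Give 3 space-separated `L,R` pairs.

Answer: 108,159 159,89 89,122

Derivation:
Round 1 (k=8): L=108 R=159
Round 2 (k=18): L=159 R=89
Round 3 (k=14): L=89 R=122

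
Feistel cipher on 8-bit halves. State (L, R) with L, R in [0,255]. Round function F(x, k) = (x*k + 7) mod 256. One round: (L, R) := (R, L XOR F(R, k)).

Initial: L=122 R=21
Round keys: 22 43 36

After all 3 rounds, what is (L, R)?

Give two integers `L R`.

Answer: 121 164

Derivation:
Round 1 (k=22): L=21 R=175
Round 2 (k=43): L=175 R=121
Round 3 (k=36): L=121 R=164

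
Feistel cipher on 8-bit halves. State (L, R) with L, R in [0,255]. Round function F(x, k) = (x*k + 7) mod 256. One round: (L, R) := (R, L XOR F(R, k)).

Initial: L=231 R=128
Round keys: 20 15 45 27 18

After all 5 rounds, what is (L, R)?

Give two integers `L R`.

Answer: 26 89

Derivation:
Round 1 (k=20): L=128 R=224
Round 2 (k=15): L=224 R=167
Round 3 (k=45): L=167 R=130
Round 4 (k=27): L=130 R=26
Round 5 (k=18): L=26 R=89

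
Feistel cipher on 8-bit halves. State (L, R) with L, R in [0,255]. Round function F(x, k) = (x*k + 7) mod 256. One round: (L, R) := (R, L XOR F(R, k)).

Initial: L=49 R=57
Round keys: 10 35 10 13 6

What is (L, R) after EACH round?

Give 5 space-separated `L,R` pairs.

Answer: 57,112 112,110 110,35 35,160 160,228

Derivation:
Round 1 (k=10): L=57 R=112
Round 2 (k=35): L=112 R=110
Round 3 (k=10): L=110 R=35
Round 4 (k=13): L=35 R=160
Round 5 (k=6): L=160 R=228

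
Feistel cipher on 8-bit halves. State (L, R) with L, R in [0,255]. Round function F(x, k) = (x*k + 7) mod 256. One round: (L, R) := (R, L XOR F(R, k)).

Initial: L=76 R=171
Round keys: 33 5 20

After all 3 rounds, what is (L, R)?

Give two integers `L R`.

Round 1 (k=33): L=171 R=94
Round 2 (k=5): L=94 R=118
Round 3 (k=20): L=118 R=97

Answer: 118 97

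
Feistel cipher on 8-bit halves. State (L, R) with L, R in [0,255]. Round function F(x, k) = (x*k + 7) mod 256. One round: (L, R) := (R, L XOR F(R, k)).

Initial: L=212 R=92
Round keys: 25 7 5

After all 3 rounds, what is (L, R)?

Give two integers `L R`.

Round 1 (k=25): L=92 R=215
Round 2 (k=7): L=215 R=180
Round 3 (k=5): L=180 R=92

Answer: 180 92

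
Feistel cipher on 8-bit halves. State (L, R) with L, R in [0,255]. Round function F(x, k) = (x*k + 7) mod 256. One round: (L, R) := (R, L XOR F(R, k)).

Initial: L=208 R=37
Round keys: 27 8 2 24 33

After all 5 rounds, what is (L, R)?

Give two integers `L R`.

Round 1 (k=27): L=37 R=62
Round 2 (k=8): L=62 R=210
Round 3 (k=2): L=210 R=149
Round 4 (k=24): L=149 R=45
Round 5 (k=33): L=45 R=65

Answer: 45 65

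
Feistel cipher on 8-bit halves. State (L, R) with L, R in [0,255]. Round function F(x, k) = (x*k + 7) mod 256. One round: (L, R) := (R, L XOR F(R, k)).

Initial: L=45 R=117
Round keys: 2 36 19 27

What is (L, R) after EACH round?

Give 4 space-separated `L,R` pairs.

Round 1 (k=2): L=117 R=220
Round 2 (k=36): L=220 R=130
Round 3 (k=19): L=130 R=113
Round 4 (k=27): L=113 R=112

Answer: 117,220 220,130 130,113 113,112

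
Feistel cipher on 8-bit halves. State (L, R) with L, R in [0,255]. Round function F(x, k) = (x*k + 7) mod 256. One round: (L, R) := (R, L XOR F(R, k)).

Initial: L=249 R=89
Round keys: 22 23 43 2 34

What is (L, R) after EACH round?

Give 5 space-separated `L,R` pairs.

Round 1 (k=22): L=89 R=84
Round 2 (k=23): L=84 R=202
Round 3 (k=43): L=202 R=161
Round 4 (k=2): L=161 R=131
Round 5 (k=34): L=131 R=204

Answer: 89,84 84,202 202,161 161,131 131,204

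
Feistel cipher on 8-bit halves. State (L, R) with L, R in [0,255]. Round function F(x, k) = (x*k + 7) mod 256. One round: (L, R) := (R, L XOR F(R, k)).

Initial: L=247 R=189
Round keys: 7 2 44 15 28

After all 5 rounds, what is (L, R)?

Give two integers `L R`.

Answer: 249 17

Derivation:
Round 1 (k=7): L=189 R=197
Round 2 (k=2): L=197 R=44
Round 3 (k=44): L=44 R=82
Round 4 (k=15): L=82 R=249
Round 5 (k=28): L=249 R=17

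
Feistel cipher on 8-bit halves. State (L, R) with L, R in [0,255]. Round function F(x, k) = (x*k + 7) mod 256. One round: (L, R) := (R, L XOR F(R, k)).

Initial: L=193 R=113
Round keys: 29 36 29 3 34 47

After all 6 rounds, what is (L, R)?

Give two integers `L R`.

Round 1 (k=29): L=113 R=21
Round 2 (k=36): L=21 R=138
Round 3 (k=29): L=138 R=188
Round 4 (k=3): L=188 R=177
Round 5 (k=34): L=177 R=53
Round 6 (k=47): L=53 R=115

Answer: 53 115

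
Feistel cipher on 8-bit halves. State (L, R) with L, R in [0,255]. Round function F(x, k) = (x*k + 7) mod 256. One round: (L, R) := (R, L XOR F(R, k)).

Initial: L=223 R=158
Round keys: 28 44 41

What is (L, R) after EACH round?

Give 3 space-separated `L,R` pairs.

Round 1 (k=28): L=158 R=144
Round 2 (k=44): L=144 R=89
Round 3 (k=41): L=89 R=216

Answer: 158,144 144,89 89,216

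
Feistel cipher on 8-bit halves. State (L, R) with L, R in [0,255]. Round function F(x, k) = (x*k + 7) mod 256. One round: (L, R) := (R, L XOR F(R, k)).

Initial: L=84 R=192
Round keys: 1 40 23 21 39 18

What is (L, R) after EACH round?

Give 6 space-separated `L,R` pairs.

Round 1 (k=1): L=192 R=147
Round 2 (k=40): L=147 R=63
Round 3 (k=23): L=63 R=35
Round 4 (k=21): L=35 R=217
Round 5 (k=39): L=217 R=53
Round 6 (k=18): L=53 R=24

Answer: 192,147 147,63 63,35 35,217 217,53 53,24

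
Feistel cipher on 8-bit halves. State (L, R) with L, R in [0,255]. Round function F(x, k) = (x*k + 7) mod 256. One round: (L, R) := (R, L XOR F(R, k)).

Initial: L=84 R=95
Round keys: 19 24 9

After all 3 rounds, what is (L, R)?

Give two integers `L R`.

Answer: 88 95

Derivation:
Round 1 (k=19): L=95 R=64
Round 2 (k=24): L=64 R=88
Round 3 (k=9): L=88 R=95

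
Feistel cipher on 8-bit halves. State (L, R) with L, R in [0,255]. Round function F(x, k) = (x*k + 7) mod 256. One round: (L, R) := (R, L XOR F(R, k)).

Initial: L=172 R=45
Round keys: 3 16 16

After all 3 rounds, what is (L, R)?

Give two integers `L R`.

Answer: 10 133

Derivation:
Round 1 (k=3): L=45 R=34
Round 2 (k=16): L=34 R=10
Round 3 (k=16): L=10 R=133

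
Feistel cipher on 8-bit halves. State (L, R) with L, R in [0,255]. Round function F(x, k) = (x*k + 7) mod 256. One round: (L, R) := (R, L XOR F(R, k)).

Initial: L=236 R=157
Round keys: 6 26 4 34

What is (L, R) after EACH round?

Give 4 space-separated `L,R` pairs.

Answer: 157,89 89,140 140,110 110,47

Derivation:
Round 1 (k=6): L=157 R=89
Round 2 (k=26): L=89 R=140
Round 3 (k=4): L=140 R=110
Round 4 (k=34): L=110 R=47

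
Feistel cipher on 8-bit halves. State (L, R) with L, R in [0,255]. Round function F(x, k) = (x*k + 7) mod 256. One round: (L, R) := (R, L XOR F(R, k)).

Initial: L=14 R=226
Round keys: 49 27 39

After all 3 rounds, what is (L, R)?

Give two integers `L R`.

Answer: 102 214

Derivation:
Round 1 (k=49): L=226 R=71
Round 2 (k=27): L=71 R=102
Round 3 (k=39): L=102 R=214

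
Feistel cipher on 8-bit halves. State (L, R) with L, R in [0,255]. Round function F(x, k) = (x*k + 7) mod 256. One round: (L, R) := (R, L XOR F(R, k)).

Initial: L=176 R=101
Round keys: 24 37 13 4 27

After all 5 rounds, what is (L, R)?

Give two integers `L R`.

Round 1 (k=24): L=101 R=207
Round 2 (k=37): L=207 R=151
Round 3 (k=13): L=151 R=125
Round 4 (k=4): L=125 R=108
Round 5 (k=27): L=108 R=22

Answer: 108 22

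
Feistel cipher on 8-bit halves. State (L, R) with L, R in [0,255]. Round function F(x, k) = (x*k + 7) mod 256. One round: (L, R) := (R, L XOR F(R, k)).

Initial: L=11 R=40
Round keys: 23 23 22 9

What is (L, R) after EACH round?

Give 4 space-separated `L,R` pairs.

Round 1 (k=23): L=40 R=148
Round 2 (k=23): L=148 R=123
Round 3 (k=22): L=123 R=13
Round 4 (k=9): L=13 R=7

Answer: 40,148 148,123 123,13 13,7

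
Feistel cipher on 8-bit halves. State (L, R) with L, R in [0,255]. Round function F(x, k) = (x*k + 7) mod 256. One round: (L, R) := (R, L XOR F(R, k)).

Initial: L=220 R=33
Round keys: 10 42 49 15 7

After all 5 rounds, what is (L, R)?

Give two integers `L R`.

Round 1 (k=10): L=33 R=141
Round 2 (k=42): L=141 R=8
Round 3 (k=49): L=8 R=2
Round 4 (k=15): L=2 R=45
Round 5 (k=7): L=45 R=64

Answer: 45 64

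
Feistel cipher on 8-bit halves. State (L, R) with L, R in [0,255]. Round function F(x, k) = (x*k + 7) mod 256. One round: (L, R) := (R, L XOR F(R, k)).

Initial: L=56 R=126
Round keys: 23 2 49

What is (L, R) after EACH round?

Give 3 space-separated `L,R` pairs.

Answer: 126,97 97,183 183,111

Derivation:
Round 1 (k=23): L=126 R=97
Round 2 (k=2): L=97 R=183
Round 3 (k=49): L=183 R=111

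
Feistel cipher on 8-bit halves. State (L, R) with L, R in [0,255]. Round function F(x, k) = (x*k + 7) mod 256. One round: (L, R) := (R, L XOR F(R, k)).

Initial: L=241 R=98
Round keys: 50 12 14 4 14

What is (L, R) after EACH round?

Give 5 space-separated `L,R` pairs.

Answer: 98,218 218,93 93,199 199,126 126,44

Derivation:
Round 1 (k=50): L=98 R=218
Round 2 (k=12): L=218 R=93
Round 3 (k=14): L=93 R=199
Round 4 (k=4): L=199 R=126
Round 5 (k=14): L=126 R=44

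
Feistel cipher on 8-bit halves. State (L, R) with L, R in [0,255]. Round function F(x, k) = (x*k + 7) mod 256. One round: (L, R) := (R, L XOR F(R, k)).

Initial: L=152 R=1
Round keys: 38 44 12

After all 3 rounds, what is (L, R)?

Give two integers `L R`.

Round 1 (k=38): L=1 R=181
Round 2 (k=44): L=181 R=34
Round 3 (k=12): L=34 R=42

Answer: 34 42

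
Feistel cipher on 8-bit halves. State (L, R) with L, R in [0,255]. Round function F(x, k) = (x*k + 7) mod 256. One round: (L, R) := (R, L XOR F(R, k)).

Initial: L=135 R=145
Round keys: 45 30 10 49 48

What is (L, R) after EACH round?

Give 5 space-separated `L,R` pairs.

Answer: 145,3 3,240 240,100 100,219 219,115

Derivation:
Round 1 (k=45): L=145 R=3
Round 2 (k=30): L=3 R=240
Round 3 (k=10): L=240 R=100
Round 4 (k=49): L=100 R=219
Round 5 (k=48): L=219 R=115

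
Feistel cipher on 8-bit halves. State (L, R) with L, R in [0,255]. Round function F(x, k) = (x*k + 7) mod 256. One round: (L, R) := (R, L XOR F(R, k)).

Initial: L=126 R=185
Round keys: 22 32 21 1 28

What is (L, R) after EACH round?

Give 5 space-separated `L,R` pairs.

Round 1 (k=22): L=185 R=147
Round 2 (k=32): L=147 R=222
Round 3 (k=21): L=222 R=174
Round 4 (k=1): L=174 R=107
Round 5 (k=28): L=107 R=21

Answer: 185,147 147,222 222,174 174,107 107,21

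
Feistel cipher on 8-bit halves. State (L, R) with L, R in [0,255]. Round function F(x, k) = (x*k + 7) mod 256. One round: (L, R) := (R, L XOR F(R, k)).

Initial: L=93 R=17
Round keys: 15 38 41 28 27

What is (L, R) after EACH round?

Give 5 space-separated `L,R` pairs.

Answer: 17,91 91,152 152,4 4,239 239,56

Derivation:
Round 1 (k=15): L=17 R=91
Round 2 (k=38): L=91 R=152
Round 3 (k=41): L=152 R=4
Round 4 (k=28): L=4 R=239
Round 5 (k=27): L=239 R=56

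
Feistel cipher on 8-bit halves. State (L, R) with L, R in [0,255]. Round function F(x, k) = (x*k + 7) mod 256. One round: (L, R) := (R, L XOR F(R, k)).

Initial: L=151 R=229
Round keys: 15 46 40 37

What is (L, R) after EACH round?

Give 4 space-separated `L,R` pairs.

Answer: 229,229 229,200 200,162 162,185

Derivation:
Round 1 (k=15): L=229 R=229
Round 2 (k=46): L=229 R=200
Round 3 (k=40): L=200 R=162
Round 4 (k=37): L=162 R=185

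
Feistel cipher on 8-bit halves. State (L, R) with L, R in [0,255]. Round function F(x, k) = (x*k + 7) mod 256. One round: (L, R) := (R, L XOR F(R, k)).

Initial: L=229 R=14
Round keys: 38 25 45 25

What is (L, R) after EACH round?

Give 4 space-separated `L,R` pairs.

Answer: 14,254 254,219 219,120 120,100

Derivation:
Round 1 (k=38): L=14 R=254
Round 2 (k=25): L=254 R=219
Round 3 (k=45): L=219 R=120
Round 4 (k=25): L=120 R=100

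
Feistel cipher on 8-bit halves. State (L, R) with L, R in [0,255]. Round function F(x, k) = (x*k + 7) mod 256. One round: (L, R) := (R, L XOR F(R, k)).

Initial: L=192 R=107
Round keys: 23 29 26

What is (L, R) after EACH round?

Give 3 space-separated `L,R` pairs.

Answer: 107,100 100,48 48,131

Derivation:
Round 1 (k=23): L=107 R=100
Round 2 (k=29): L=100 R=48
Round 3 (k=26): L=48 R=131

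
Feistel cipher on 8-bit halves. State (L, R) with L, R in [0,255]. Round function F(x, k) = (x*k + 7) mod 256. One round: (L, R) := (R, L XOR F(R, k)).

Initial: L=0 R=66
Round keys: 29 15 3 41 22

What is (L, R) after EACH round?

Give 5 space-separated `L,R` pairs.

Answer: 66,129 129,212 212,2 2,141 141,39

Derivation:
Round 1 (k=29): L=66 R=129
Round 2 (k=15): L=129 R=212
Round 3 (k=3): L=212 R=2
Round 4 (k=41): L=2 R=141
Round 5 (k=22): L=141 R=39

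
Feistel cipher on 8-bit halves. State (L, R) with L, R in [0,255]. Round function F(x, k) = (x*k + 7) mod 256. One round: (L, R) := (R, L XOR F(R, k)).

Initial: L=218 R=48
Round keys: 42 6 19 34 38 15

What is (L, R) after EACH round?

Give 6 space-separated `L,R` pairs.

Answer: 48,61 61,69 69,27 27,216 216,12 12,99

Derivation:
Round 1 (k=42): L=48 R=61
Round 2 (k=6): L=61 R=69
Round 3 (k=19): L=69 R=27
Round 4 (k=34): L=27 R=216
Round 5 (k=38): L=216 R=12
Round 6 (k=15): L=12 R=99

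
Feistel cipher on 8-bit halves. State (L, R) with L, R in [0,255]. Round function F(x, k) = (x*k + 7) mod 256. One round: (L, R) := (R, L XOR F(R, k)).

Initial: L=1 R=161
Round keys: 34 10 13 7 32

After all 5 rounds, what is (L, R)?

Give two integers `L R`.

Answer: 244 170

Derivation:
Round 1 (k=34): L=161 R=104
Round 2 (k=10): L=104 R=182
Round 3 (k=13): L=182 R=45
Round 4 (k=7): L=45 R=244
Round 5 (k=32): L=244 R=170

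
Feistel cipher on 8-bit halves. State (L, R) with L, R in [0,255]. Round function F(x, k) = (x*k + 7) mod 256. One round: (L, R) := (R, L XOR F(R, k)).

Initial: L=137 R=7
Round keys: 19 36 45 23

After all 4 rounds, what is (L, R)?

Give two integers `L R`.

Round 1 (k=19): L=7 R=5
Round 2 (k=36): L=5 R=188
Round 3 (k=45): L=188 R=22
Round 4 (k=23): L=22 R=189

Answer: 22 189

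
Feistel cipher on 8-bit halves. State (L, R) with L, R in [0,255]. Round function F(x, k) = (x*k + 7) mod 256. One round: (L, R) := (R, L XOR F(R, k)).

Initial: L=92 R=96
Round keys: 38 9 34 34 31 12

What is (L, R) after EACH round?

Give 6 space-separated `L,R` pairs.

Answer: 96,27 27,154 154,96 96,93 93,42 42,162

Derivation:
Round 1 (k=38): L=96 R=27
Round 2 (k=9): L=27 R=154
Round 3 (k=34): L=154 R=96
Round 4 (k=34): L=96 R=93
Round 5 (k=31): L=93 R=42
Round 6 (k=12): L=42 R=162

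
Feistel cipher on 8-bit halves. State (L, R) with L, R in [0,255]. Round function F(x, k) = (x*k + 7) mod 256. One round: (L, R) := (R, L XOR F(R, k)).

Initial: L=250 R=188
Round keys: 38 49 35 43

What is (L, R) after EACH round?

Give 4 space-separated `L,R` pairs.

Answer: 188,21 21,176 176,2 2,237

Derivation:
Round 1 (k=38): L=188 R=21
Round 2 (k=49): L=21 R=176
Round 3 (k=35): L=176 R=2
Round 4 (k=43): L=2 R=237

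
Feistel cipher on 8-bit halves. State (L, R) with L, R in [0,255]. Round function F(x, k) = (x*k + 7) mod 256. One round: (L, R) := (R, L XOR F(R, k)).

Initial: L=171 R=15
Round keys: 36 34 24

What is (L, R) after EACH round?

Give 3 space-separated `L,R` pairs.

Answer: 15,136 136,24 24,207

Derivation:
Round 1 (k=36): L=15 R=136
Round 2 (k=34): L=136 R=24
Round 3 (k=24): L=24 R=207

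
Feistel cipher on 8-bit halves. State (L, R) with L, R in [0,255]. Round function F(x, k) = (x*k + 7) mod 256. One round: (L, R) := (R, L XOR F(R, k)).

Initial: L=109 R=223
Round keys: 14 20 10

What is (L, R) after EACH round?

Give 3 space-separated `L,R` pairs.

Answer: 223,84 84,72 72,131

Derivation:
Round 1 (k=14): L=223 R=84
Round 2 (k=20): L=84 R=72
Round 3 (k=10): L=72 R=131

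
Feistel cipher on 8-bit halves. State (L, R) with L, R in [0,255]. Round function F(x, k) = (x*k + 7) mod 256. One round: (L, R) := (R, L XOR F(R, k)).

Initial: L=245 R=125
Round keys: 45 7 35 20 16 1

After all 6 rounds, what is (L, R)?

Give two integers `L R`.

Round 1 (k=45): L=125 R=245
Round 2 (k=7): L=245 R=199
Round 3 (k=35): L=199 R=201
Round 4 (k=20): L=201 R=124
Round 5 (k=16): L=124 R=14
Round 6 (k=1): L=14 R=105

Answer: 14 105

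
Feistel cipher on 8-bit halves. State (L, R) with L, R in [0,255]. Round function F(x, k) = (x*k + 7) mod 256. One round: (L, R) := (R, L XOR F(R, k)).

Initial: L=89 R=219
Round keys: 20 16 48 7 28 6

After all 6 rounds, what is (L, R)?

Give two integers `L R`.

Answer: 178 253

Derivation:
Round 1 (k=20): L=219 R=122
Round 2 (k=16): L=122 R=124
Round 3 (k=48): L=124 R=61
Round 4 (k=7): L=61 R=206
Round 5 (k=28): L=206 R=178
Round 6 (k=6): L=178 R=253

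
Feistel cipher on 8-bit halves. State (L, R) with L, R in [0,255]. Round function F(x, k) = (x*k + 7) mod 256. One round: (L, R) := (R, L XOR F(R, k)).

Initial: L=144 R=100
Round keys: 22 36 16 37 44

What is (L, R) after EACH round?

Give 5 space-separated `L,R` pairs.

Round 1 (k=22): L=100 R=15
Round 2 (k=36): L=15 R=71
Round 3 (k=16): L=71 R=120
Round 4 (k=37): L=120 R=24
Round 5 (k=44): L=24 R=95

Answer: 100,15 15,71 71,120 120,24 24,95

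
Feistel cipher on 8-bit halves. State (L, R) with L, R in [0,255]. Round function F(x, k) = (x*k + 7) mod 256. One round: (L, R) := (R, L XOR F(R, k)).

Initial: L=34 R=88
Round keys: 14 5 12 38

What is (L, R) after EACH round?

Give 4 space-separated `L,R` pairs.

Answer: 88,245 245,136 136,146 146,59

Derivation:
Round 1 (k=14): L=88 R=245
Round 2 (k=5): L=245 R=136
Round 3 (k=12): L=136 R=146
Round 4 (k=38): L=146 R=59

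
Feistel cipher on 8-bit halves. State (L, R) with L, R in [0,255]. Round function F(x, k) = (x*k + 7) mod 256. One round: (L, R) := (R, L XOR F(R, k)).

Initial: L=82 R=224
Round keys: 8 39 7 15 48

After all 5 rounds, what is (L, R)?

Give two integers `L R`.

Round 1 (k=8): L=224 R=85
Round 2 (k=39): L=85 R=26
Round 3 (k=7): L=26 R=232
Round 4 (k=15): L=232 R=133
Round 5 (k=48): L=133 R=31

Answer: 133 31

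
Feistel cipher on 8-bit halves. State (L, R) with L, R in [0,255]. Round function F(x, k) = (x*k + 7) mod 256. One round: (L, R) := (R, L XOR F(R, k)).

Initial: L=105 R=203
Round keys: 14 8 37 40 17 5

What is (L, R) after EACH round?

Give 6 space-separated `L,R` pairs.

Round 1 (k=14): L=203 R=72
Round 2 (k=8): L=72 R=140
Round 3 (k=37): L=140 R=11
Round 4 (k=40): L=11 R=51
Round 5 (k=17): L=51 R=97
Round 6 (k=5): L=97 R=223

Answer: 203,72 72,140 140,11 11,51 51,97 97,223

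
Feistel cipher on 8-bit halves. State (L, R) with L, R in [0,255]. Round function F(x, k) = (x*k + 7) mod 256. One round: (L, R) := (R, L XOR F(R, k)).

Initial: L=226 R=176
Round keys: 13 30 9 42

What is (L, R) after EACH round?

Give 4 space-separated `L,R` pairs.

Round 1 (k=13): L=176 R=21
Round 2 (k=30): L=21 R=205
Round 3 (k=9): L=205 R=41
Round 4 (k=42): L=41 R=12

Answer: 176,21 21,205 205,41 41,12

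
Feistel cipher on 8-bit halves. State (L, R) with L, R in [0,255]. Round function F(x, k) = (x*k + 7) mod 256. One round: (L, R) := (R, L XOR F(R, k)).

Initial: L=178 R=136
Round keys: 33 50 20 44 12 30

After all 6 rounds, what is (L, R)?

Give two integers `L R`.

Answer: 201 227

Derivation:
Round 1 (k=33): L=136 R=61
Round 2 (k=50): L=61 R=121
Round 3 (k=20): L=121 R=70
Round 4 (k=44): L=70 R=118
Round 5 (k=12): L=118 R=201
Round 6 (k=30): L=201 R=227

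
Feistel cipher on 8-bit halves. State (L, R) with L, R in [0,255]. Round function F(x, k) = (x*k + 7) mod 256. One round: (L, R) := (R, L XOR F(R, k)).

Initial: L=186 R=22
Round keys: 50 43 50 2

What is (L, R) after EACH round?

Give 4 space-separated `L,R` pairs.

Round 1 (k=50): L=22 R=233
Round 2 (k=43): L=233 R=60
Round 3 (k=50): L=60 R=86
Round 4 (k=2): L=86 R=143

Answer: 22,233 233,60 60,86 86,143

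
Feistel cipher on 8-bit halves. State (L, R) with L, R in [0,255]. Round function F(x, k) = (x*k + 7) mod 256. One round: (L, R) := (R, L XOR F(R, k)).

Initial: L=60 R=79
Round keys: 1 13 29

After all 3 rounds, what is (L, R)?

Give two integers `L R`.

Answer: 38 63

Derivation:
Round 1 (k=1): L=79 R=106
Round 2 (k=13): L=106 R=38
Round 3 (k=29): L=38 R=63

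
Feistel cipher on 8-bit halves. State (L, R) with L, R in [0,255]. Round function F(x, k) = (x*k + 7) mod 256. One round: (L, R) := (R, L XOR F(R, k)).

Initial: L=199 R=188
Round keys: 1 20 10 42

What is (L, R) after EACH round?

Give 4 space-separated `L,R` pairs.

Round 1 (k=1): L=188 R=4
Round 2 (k=20): L=4 R=235
Round 3 (k=10): L=235 R=49
Round 4 (k=42): L=49 R=250

Answer: 188,4 4,235 235,49 49,250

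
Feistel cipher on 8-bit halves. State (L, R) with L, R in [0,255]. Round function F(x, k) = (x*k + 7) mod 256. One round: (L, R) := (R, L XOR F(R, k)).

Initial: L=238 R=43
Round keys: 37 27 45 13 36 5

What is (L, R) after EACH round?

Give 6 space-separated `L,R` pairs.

Answer: 43,208 208,220 220,99 99,210 210,236 236,113

Derivation:
Round 1 (k=37): L=43 R=208
Round 2 (k=27): L=208 R=220
Round 3 (k=45): L=220 R=99
Round 4 (k=13): L=99 R=210
Round 5 (k=36): L=210 R=236
Round 6 (k=5): L=236 R=113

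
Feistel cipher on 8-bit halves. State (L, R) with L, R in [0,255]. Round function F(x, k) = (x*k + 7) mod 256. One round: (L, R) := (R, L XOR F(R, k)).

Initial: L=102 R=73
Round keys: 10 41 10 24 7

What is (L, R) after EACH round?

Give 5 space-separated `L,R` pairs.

Round 1 (k=10): L=73 R=135
Round 2 (k=41): L=135 R=239
Round 3 (k=10): L=239 R=218
Round 4 (k=24): L=218 R=152
Round 5 (k=7): L=152 R=245

Answer: 73,135 135,239 239,218 218,152 152,245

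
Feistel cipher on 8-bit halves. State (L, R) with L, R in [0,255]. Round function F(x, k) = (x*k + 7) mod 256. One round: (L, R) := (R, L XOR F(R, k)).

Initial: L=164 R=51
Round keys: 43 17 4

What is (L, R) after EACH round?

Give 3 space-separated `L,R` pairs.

Round 1 (k=43): L=51 R=60
Round 2 (k=17): L=60 R=48
Round 3 (k=4): L=48 R=251

Answer: 51,60 60,48 48,251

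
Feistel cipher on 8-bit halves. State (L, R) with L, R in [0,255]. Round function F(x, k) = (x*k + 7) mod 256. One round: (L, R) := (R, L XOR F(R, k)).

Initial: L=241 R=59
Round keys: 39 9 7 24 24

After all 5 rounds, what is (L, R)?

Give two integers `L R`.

Answer: 96 146

Derivation:
Round 1 (k=39): L=59 R=245
Round 2 (k=9): L=245 R=159
Round 3 (k=7): L=159 R=149
Round 4 (k=24): L=149 R=96
Round 5 (k=24): L=96 R=146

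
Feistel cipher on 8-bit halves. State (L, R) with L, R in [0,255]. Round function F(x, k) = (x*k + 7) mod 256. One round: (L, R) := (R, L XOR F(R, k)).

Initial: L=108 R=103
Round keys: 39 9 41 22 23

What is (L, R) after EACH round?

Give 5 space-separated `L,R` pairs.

Answer: 103,212 212,28 28,87 87,157 157,117

Derivation:
Round 1 (k=39): L=103 R=212
Round 2 (k=9): L=212 R=28
Round 3 (k=41): L=28 R=87
Round 4 (k=22): L=87 R=157
Round 5 (k=23): L=157 R=117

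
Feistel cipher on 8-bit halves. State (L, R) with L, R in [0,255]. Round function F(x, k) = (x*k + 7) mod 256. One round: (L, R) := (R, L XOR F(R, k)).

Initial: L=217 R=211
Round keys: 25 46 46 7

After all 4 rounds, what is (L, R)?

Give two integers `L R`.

Round 1 (k=25): L=211 R=123
Round 2 (k=46): L=123 R=242
Round 3 (k=46): L=242 R=248
Round 4 (k=7): L=248 R=61

Answer: 248 61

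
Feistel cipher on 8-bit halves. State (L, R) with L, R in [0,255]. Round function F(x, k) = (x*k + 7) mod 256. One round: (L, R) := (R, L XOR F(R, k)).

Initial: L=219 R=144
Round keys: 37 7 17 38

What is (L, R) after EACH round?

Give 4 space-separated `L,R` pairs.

Round 1 (k=37): L=144 R=12
Round 2 (k=7): L=12 R=203
Round 3 (k=17): L=203 R=142
Round 4 (k=38): L=142 R=208

Answer: 144,12 12,203 203,142 142,208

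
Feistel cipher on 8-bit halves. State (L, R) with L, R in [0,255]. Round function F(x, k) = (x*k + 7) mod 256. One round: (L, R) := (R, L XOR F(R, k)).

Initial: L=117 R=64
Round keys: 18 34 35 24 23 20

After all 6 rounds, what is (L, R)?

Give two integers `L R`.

Answer: 209 71

Derivation:
Round 1 (k=18): L=64 R=242
Round 2 (k=34): L=242 R=107
Round 3 (k=35): L=107 R=90
Round 4 (k=24): L=90 R=28
Round 5 (k=23): L=28 R=209
Round 6 (k=20): L=209 R=71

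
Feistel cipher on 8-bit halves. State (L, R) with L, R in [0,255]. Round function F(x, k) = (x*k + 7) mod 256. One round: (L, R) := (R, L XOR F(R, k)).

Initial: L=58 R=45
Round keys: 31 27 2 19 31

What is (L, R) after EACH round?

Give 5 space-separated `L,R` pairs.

Round 1 (k=31): L=45 R=64
Round 2 (k=27): L=64 R=234
Round 3 (k=2): L=234 R=155
Round 4 (k=19): L=155 R=98
Round 5 (k=31): L=98 R=126

Answer: 45,64 64,234 234,155 155,98 98,126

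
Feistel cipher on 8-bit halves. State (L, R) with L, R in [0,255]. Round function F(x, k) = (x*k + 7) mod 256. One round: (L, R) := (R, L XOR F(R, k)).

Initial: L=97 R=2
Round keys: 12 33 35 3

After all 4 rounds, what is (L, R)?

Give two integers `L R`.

Answer: 194 10

Derivation:
Round 1 (k=12): L=2 R=126
Round 2 (k=33): L=126 R=71
Round 3 (k=35): L=71 R=194
Round 4 (k=3): L=194 R=10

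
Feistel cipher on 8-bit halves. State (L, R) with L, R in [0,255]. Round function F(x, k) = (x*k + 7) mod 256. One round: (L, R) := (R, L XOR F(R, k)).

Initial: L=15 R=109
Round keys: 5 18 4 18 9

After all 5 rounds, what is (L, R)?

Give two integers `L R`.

Answer: 175 174

Derivation:
Round 1 (k=5): L=109 R=39
Round 2 (k=18): L=39 R=168
Round 3 (k=4): L=168 R=128
Round 4 (k=18): L=128 R=175
Round 5 (k=9): L=175 R=174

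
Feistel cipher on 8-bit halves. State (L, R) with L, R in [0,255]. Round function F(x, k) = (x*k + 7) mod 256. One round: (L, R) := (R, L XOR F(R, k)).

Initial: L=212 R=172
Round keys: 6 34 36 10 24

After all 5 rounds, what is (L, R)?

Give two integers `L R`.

Answer: 86 39

Derivation:
Round 1 (k=6): L=172 R=219
Round 2 (k=34): L=219 R=177
Round 3 (k=36): L=177 R=48
Round 4 (k=10): L=48 R=86
Round 5 (k=24): L=86 R=39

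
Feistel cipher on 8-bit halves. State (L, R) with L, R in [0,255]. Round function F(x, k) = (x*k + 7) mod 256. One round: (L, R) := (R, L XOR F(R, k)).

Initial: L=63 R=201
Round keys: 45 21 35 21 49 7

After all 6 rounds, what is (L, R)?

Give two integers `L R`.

Round 1 (k=45): L=201 R=99
Round 2 (k=21): L=99 R=239
Round 3 (k=35): L=239 R=215
Round 4 (k=21): L=215 R=69
Round 5 (k=49): L=69 R=235
Round 6 (k=7): L=235 R=49

Answer: 235 49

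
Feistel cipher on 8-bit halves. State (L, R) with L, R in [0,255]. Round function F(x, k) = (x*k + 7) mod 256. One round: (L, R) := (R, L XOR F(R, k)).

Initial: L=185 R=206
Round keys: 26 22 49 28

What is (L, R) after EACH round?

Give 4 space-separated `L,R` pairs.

Round 1 (k=26): L=206 R=74
Round 2 (k=22): L=74 R=173
Round 3 (k=49): L=173 R=110
Round 4 (k=28): L=110 R=162

Answer: 206,74 74,173 173,110 110,162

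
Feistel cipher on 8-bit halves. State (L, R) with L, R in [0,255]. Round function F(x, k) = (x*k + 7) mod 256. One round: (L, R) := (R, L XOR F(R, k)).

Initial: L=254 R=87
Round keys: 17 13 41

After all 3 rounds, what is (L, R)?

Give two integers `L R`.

Round 1 (k=17): L=87 R=48
Round 2 (k=13): L=48 R=32
Round 3 (k=41): L=32 R=23

Answer: 32 23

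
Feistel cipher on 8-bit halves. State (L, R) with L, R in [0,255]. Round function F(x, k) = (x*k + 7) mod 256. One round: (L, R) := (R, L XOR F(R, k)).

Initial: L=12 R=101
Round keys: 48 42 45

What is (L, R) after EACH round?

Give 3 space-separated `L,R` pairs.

Round 1 (k=48): L=101 R=251
Round 2 (k=42): L=251 R=80
Round 3 (k=45): L=80 R=236

Answer: 101,251 251,80 80,236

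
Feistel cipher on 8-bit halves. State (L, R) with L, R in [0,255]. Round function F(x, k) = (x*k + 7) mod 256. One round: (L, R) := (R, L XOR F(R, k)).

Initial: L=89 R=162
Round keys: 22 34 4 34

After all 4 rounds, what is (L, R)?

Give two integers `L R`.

Round 1 (k=22): L=162 R=170
Round 2 (k=34): L=170 R=57
Round 3 (k=4): L=57 R=65
Round 4 (k=34): L=65 R=144

Answer: 65 144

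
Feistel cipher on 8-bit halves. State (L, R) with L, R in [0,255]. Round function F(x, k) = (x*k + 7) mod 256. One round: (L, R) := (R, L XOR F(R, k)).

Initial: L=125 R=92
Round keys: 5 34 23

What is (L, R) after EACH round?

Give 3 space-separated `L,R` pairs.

Answer: 92,174 174,127 127,222

Derivation:
Round 1 (k=5): L=92 R=174
Round 2 (k=34): L=174 R=127
Round 3 (k=23): L=127 R=222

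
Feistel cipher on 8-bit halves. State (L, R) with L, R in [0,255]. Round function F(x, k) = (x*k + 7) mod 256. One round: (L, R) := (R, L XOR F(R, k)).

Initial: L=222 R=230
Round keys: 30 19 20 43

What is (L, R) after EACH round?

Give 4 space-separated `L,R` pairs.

Answer: 230,37 37,32 32,162 162,29

Derivation:
Round 1 (k=30): L=230 R=37
Round 2 (k=19): L=37 R=32
Round 3 (k=20): L=32 R=162
Round 4 (k=43): L=162 R=29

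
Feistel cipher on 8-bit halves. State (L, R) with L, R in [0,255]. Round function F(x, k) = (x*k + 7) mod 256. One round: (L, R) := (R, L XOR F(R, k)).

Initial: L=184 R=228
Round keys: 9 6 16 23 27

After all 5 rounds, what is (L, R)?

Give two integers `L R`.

Answer: 222 21

Derivation:
Round 1 (k=9): L=228 R=179
Round 2 (k=6): L=179 R=221
Round 3 (k=16): L=221 R=100
Round 4 (k=23): L=100 R=222
Round 5 (k=27): L=222 R=21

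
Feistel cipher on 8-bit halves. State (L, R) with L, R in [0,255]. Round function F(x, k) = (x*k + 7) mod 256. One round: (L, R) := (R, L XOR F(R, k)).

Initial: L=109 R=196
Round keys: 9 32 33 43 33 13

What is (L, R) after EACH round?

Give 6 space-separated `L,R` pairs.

Answer: 196,134 134,3 3,236 236,168 168,67 67,198

Derivation:
Round 1 (k=9): L=196 R=134
Round 2 (k=32): L=134 R=3
Round 3 (k=33): L=3 R=236
Round 4 (k=43): L=236 R=168
Round 5 (k=33): L=168 R=67
Round 6 (k=13): L=67 R=198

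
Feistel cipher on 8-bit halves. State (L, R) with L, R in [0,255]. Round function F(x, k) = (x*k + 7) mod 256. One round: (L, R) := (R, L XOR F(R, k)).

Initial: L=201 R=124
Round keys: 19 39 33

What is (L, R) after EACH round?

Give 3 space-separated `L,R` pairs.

Answer: 124,242 242,153 153,50

Derivation:
Round 1 (k=19): L=124 R=242
Round 2 (k=39): L=242 R=153
Round 3 (k=33): L=153 R=50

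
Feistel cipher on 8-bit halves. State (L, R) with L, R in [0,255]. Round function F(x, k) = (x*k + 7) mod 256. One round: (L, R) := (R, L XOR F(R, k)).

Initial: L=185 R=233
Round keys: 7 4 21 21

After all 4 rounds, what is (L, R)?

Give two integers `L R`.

Round 1 (k=7): L=233 R=223
Round 2 (k=4): L=223 R=106
Round 3 (k=21): L=106 R=102
Round 4 (k=21): L=102 R=15

Answer: 102 15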